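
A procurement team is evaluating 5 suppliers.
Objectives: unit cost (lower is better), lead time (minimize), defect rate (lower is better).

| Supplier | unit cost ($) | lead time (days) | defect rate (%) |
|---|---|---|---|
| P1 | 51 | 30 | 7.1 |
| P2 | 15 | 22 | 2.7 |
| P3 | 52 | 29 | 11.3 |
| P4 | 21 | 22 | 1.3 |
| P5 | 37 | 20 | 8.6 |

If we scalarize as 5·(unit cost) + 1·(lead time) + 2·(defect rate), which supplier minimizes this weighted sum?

P2

P1: 5·51 + 1·30 + 2·7.1 = 299.2
P2: 5·15 + 1·22 + 2·2.7 = 102.4
P3: 5·52 + 1·29 + 2·11.3 = 311.6
P4: 5·21 + 1·22 + 2·1.3 = 129.6
P5: 5·37 + 1·20 + 2·8.6 = 222.2
Lowest: P2 at 102.4.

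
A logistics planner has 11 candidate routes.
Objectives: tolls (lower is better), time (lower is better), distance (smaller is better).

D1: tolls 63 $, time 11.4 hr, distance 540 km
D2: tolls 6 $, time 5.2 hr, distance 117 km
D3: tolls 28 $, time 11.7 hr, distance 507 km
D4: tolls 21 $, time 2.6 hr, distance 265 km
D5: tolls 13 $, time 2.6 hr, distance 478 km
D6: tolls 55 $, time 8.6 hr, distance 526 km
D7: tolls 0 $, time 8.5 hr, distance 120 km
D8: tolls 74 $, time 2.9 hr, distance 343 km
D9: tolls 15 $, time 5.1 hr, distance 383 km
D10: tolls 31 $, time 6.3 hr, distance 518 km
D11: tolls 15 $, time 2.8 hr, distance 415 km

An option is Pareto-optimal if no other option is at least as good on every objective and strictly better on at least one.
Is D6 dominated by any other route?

D2 vs D6: tolls 6≤55, time 5.2≤8.6, distance 117≤526 — D2 is at least as good on every objective and strictly better on at least one, so D2 dominates D6.

Yes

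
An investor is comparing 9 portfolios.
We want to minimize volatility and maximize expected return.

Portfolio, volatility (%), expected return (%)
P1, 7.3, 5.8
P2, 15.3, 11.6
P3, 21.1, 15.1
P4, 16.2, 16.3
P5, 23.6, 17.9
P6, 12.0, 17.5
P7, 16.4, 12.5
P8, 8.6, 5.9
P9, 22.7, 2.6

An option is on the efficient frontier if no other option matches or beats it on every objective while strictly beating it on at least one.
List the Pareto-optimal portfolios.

P1: not dominated (best volatility).
P2: dominated by P6 (volatility 12.0≤15.3, expected return 17.5≥11.6).
P3: dominated by P4 (volatility 16.2≤21.1, expected return 16.3≥15.1).
P4: dominated by P6 (volatility 12.0≤16.2, expected return 17.5≥16.3).
P5: not dominated (best expected return).
P6: not dominated.
P7: dominated by P4 (volatility 16.2≤16.4, expected return 16.3≥12.5).
P8: not dominated.
P9: dominated by P1 (volatility 7.3≤22.7, expected return 5.8≥2.6).

P1, P5, P6, P8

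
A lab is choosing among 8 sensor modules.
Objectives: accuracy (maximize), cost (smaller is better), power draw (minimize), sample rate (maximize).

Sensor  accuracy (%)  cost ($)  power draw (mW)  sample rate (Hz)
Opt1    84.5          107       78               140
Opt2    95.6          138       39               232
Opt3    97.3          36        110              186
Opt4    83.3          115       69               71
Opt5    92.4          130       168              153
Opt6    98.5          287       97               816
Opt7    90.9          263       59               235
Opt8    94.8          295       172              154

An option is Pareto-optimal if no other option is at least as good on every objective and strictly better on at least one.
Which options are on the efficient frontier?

Opt1, Opt2, Opt3, Opt4, Opt6, Opt7

Opt1: not dominated.
Opt2: not dominated (best power draw).
Opt3: not dominated (best cost).
Opt4: not dominated.
Opt5: dominated by Opt3 (accuracy 97.3≥92.4, cost 36≤130, power draw 110≤168, sample rate 186≥153).
Opt6: not dominated (best accuracy).
Opt7: not dominated.
Opt8: dominated by Opt2 (accuracy 95.6≥94.8, cost 138≤295, power draw 39≤172, sample rate 232≥154).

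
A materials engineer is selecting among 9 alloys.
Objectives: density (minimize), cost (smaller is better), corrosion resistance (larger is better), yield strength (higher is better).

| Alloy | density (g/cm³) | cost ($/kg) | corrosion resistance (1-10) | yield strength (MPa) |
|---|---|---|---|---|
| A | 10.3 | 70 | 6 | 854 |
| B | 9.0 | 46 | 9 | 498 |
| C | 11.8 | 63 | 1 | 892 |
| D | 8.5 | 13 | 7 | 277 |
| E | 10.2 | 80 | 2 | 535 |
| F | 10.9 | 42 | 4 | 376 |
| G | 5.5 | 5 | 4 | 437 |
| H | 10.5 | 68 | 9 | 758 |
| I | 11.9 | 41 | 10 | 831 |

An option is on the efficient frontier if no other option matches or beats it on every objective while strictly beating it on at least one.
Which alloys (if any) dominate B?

none

A: worse on density (10.3 vs 9.0).
C: worse on density (11.8 vs 9.0).
D: worse on corrosion resistance (7 vs 9).
E: worse on density (10.2 vs 9.0).
F: worse on density (10.9 vs 9.0).
G: worse on corrosion resistance (4 vs 9).
H: worse on density (10.5 vs 9.0).
I: worse on density (11.9 vs 9.0).
No option dominates B.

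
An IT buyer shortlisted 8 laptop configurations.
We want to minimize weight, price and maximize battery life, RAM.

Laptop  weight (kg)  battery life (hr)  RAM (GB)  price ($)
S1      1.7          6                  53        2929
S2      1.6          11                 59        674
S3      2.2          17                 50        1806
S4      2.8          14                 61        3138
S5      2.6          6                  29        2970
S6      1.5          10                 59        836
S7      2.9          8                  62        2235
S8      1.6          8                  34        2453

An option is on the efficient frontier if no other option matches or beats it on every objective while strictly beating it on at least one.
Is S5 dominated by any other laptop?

Yes

S1 vs S5: weight 1.7≤2.6, battery life 6≥6, RAM 53≥29, price 2929≤2970 — S1 is at least as good on every objective and strictly better on at least one, so S1 dominates S5.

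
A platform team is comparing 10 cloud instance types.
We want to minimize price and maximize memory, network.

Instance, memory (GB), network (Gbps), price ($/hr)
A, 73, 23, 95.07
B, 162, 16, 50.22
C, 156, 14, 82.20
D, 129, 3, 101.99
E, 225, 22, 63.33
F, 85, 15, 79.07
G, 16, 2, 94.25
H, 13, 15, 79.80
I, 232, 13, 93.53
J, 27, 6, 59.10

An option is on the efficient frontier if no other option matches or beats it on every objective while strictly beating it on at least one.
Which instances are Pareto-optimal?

A, B, E, I

A: not dominated (best network).
B: not dominated (best price).
C: dominated by B (memory 162≥156, network 16≥14, price 50.22≤82.20).
D: dominated by B (memory 162≥129, network 16≥3, price 50.22≤101.99).
E: not dominated.
F: dominated by B (memory 162≥85, network 16≥15, price 50.22≤79.07).
G: dominated by B (memory 162≥16, network 16≥2, price 50.22≤94.25).
H: dominated by B (memory 162≥13, network 16≥15, price 50.22≤79.80).
I: not dominated (best memory).
J: dominated by B (memory 162≥27, network 16≥6, price 50.22≤59.10).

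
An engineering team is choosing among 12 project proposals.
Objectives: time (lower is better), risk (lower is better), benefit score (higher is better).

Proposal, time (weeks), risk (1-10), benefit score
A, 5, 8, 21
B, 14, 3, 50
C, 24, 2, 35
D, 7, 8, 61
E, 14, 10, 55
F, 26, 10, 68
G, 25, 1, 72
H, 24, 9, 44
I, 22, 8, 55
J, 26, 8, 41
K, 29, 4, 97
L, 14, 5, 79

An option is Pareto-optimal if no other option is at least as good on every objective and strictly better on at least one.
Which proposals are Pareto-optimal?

A: not dominated (best time).
B: not dominated.
C: not dominated.
D: not dominated.
E: dominated by D (time 7≤14, risk 8≤10, benefit score 61≥55).
F: dominated by G (time 25≤26, risk 1≤10, benefit score 72≥68).
G: not dominated (best risk).
H: dominated by B (time 14≤24, risk 3≤9, benefit score 50≥44).
I: dominated by D (time 7≤22, risk 8≤8, benefit score 61≥55).
J: dominated by B (time 14≤26, risk 3≤8, benefit score 50≥41).
K: not dominated (best benefit score).
L: not dominated.

A, B, C, D, G, K, L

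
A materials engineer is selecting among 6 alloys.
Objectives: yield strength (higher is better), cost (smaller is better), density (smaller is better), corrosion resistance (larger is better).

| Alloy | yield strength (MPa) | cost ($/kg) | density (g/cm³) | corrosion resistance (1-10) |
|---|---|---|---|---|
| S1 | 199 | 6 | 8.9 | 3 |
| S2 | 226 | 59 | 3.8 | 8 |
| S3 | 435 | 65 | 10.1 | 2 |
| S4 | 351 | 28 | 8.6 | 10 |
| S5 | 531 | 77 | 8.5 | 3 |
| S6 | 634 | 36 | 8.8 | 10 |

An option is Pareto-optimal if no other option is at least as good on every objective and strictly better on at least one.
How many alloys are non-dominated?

S1: not dominated (best cost).
S2: not dominated (best density).
S3: dominated by S6 (yield strength 634≥435, cost 36≤65, density 8.8≤10.1, corrosion resistance 10≥2).
S4: not dominated.
S5: not dominated.
S6: not dominated (best yield strength).
Pareto-optimal: S1, S2, S4, S5, S6 → 5.

5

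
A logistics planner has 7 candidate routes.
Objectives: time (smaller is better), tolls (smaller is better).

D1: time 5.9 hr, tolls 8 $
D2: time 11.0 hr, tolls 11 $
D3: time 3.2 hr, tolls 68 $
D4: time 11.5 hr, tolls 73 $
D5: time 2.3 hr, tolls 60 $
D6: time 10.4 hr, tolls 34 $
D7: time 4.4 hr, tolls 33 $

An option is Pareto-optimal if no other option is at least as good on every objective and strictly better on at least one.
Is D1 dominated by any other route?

No

D2: worse on time (11.0 vs 5.9).
D3: worse on tolls (68 vs 8).
D4: worse on time (11.5 vs 5.9).
D5: worse on tolls (60 vs 8).
D6: worse on time (10.4 vs 5.9).
D7: worse on tolls (33 vs 8).
No option is at least as good as D1 on every objective and strictly better on one.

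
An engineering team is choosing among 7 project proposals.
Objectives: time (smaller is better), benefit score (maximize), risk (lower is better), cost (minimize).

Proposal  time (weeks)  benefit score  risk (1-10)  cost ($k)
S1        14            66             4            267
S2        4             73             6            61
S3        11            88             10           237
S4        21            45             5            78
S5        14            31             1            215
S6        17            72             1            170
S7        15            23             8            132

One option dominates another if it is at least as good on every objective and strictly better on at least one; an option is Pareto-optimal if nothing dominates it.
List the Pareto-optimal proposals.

S1: not dominated.
S2: not dominated (best time).
S3: not dominated (best benefit score).
S4: not dominated.
S5: not dominated.
S6: not dominated.
S7: dominated by S2 (time 4≤15, benefit score 73≥23, risk 6≤8, cost 61≤132).

S1, S2, S3, S4, S5, S6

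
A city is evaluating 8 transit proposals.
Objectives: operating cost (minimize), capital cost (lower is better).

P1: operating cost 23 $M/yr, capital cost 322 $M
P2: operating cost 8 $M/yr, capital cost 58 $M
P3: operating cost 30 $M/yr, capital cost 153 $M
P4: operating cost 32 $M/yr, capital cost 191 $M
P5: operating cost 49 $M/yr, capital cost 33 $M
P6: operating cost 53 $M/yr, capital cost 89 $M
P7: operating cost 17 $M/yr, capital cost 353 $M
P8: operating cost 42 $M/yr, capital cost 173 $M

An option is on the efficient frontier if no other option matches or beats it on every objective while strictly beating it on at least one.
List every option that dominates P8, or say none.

P2: operating cost 8≤42, capital cost 58≤173 — dominates P8.
P3: operating cost 30≤42, capital cost 153≤173 — dominates P8.
Others (P1, P4, P5, P6, P7) are each worse than P8 on at least one objective.

P2, P3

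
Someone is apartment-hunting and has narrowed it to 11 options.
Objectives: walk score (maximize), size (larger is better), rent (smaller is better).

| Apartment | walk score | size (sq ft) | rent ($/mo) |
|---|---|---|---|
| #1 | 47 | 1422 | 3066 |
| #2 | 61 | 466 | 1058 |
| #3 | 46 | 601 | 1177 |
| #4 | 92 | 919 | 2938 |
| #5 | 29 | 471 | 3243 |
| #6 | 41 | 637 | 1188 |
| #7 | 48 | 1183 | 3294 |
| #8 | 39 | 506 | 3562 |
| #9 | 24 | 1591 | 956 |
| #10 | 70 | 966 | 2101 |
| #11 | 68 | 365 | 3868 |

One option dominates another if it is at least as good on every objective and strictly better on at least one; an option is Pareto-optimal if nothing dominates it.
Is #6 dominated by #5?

#5 vs #6: #5 is worse on walk score (29 vs 41), so it does not dominate #6.

No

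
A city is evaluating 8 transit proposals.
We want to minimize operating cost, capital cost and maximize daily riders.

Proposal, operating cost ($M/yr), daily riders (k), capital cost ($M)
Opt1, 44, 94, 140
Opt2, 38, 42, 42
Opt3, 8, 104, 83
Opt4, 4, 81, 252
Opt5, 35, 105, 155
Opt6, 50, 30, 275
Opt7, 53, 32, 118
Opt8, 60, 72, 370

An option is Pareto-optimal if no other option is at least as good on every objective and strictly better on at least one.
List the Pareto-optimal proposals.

Opt2, Opt3, Opt4, Opt5

Opt1: dominated by Opt3 (operating cost 8≤44, daily riders 104≥94, capital cost 83≤140).
Opt2: not dominated (best capital cost).
Opt3: not dominated.
Opt4: not dominated (best operating cost).
Opt5: not dominated (best daily riders).
Opt6: dominated by Opt1 (operating cost 44≤50, daily riders 94≥30, capital cost 140≤275).
Opt7: dominated by Opt2 (operating cost 38≤53, daily riders 42≥32, capital cost 42≤118).
Opt8: dominated by Opt1 (operating cost 44≤60, daily riders 94≥72, capital cost 140≤370).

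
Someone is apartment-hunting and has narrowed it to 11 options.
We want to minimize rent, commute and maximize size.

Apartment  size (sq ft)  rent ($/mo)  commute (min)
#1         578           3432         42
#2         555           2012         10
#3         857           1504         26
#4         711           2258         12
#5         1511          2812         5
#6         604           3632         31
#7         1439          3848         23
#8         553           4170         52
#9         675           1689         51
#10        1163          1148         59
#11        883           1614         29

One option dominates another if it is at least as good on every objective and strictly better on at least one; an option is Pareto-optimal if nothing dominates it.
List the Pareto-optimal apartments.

#1: dominated by #3 (size 857≥578, rent 1504≤3432, commute 26≤42).
#2: not dominated.
#3: not dominated.
#4: not dominated.
#5: not dominated (best size).
#6: dominated by #3 (size 857≥604, rent 1504≤3632, commute 26≤31).
#7: dominated by #5 (size 1511≥1439, rent 2812≤3848, commute 5≤23).
#8: dominated by #1 (size 578≥553, rent 3432≤4170, commute 42≤52).
#9: dominated by #3 (size 857≥675, rent 1504≤1689, commute 26≤51).
#10: not dominated (best rent).
#11: not dominated.

#2, #3, #4, #5, #10, #11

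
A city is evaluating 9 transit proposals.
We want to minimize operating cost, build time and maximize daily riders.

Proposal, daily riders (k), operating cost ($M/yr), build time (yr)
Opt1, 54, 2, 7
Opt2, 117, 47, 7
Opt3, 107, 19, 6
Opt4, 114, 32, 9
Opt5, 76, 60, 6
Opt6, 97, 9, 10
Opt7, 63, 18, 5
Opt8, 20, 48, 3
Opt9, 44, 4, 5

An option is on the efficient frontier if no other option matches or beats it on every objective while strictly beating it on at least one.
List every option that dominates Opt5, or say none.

Opt3

Opt3: daily riders 107≥76, operating cost 19≤60, build time 6≤6 — dominates Opt5.
Others (Opt1, Opt2, Opt4, Opt6, Opt7, Opt8, Opt9) are each worse than Opt5 on at least one objective.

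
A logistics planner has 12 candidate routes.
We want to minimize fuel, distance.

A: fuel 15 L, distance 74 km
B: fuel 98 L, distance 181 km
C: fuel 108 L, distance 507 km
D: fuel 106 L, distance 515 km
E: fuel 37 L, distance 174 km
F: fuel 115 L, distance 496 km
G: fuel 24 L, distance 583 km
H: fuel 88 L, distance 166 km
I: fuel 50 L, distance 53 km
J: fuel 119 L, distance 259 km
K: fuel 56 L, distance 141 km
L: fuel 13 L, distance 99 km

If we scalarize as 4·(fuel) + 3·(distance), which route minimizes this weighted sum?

A: 4·15 + 3·74 = 282
B: 4·98 + 3·181 = 935
C: 4·108 + 3·507 = 1953
D: 4·106 + 3·515 = 1969
E: 4·37 + 3·174 = 670
F: 4·115 + 3·496 = 1948
G: 4·24 + 3·583 = 1845
H: 4·88 + 3·166 = 850
I: 4·50 + 3·53 = 359
J: 4·119 + 3·259 = 1253
K: 4·56 + 3·141 = 647
L: 4·13 + 3·99 = 349
Lowest: A at 282.

A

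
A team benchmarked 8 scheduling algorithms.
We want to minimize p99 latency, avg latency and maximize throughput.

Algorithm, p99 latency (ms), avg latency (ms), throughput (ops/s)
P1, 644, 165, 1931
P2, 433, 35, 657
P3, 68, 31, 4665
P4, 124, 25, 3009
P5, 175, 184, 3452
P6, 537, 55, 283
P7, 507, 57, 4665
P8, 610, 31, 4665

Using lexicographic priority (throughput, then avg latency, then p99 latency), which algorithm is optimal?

P3

First maximize throughput: best is 4665, kept {P3, P7, P8}.
Then minimize avg latency: best is 31, kept {P3, P8}.
Then minimize p99 latency: best is 68, kept {P3}.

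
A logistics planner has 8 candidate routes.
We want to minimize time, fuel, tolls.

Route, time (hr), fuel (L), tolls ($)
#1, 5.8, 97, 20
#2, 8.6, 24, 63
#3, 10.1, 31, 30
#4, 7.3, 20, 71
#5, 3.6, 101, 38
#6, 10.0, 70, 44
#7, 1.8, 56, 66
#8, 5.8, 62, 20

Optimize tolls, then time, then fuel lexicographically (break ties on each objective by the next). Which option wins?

First minimize tolls: best is 20, kept {#1, #8}.
Then minimize time: best is 5.8, kept {#1, #8}.
Then minimize fuel: best is 62, kept {#8}.

#8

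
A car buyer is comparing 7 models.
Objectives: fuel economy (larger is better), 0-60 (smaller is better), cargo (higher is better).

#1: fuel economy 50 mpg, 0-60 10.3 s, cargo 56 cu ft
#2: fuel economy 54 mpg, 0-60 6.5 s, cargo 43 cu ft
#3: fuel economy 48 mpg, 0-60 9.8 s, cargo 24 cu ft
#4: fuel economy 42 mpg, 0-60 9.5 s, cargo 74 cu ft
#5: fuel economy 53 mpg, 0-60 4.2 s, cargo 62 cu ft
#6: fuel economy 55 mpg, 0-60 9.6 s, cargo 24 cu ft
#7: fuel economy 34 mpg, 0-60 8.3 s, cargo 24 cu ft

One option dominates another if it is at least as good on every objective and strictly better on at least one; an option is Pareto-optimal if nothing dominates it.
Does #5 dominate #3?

Yes

#5 vs #3: fuel economy 53≥48, 0-60 4.2≤9.8, cargo 62≥24 — #5 is at least as good on every objective with at least one strict improvement.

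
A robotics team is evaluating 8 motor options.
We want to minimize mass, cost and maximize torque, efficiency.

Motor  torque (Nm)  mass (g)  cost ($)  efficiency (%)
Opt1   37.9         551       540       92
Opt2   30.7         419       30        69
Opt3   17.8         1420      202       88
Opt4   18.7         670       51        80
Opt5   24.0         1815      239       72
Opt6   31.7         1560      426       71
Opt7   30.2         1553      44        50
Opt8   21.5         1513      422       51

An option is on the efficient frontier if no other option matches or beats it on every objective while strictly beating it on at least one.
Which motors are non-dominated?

Opt1: not dominated (best torque).
Opt2: not dominated (best mass).
Opt3: not dominated.
Opt4: not dominated.
Opt5: not dominated.
Opt6: not dominated.
Opt7: dominated by Opt2 (torque 30.7≥30.2, mass 419≤1553, cost 30≤44, efficiency 69≥50).
Opt8: dominated by Opt2 (torque 30.7≥21.5, mass 419≤1513, cost 30≤422, efficiency 69≥51).

Opt1, Opt2, Opt3, Opt4, Opt5, Opt6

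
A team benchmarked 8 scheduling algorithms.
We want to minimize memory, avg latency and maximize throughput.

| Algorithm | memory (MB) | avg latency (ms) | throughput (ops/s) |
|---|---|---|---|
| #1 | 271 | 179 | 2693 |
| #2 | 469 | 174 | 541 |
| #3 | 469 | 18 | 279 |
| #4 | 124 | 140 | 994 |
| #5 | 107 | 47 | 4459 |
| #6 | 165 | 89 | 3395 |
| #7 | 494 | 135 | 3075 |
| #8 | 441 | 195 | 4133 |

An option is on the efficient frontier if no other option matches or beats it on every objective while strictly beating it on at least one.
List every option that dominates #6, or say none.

#5

#5: memory 107≤165, avg latency 47≤89, throughput 4459≥3395 — dominates #6.
Others (#1, #2, #3, #4, #7, #8) are each worse than #6 on at least one objective.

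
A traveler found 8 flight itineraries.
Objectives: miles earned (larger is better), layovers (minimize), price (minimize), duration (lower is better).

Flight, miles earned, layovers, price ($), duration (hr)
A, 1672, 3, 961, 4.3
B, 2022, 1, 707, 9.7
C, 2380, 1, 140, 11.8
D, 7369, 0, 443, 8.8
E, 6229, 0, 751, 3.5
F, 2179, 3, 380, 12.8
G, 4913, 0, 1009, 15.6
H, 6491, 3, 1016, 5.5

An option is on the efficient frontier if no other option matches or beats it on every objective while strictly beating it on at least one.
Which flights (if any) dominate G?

D: miles earned 7369≥4913, layovers 0≤0, price 443≤1009, duration 8.8≤15.6 — dominates G.
E: miles earned 6229≥4913, layovers 0≤0, price 751≤1009, duration 3.5≤15.6 — dominates G.
Others (A, B, C, F, H) are each worse than G on at least one objective.

D, E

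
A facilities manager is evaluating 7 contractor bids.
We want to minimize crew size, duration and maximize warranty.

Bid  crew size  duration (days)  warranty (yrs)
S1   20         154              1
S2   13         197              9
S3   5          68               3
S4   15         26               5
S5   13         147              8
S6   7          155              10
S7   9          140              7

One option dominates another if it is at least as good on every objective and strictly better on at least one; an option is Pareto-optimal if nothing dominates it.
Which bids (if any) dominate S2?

S6

S6: crew size 7≤13, duration 155≤197, warranty 10≥9 — dominates S2.
Others (S1, S3, S4, S5, S7) are each worse than S2 on at least one objective.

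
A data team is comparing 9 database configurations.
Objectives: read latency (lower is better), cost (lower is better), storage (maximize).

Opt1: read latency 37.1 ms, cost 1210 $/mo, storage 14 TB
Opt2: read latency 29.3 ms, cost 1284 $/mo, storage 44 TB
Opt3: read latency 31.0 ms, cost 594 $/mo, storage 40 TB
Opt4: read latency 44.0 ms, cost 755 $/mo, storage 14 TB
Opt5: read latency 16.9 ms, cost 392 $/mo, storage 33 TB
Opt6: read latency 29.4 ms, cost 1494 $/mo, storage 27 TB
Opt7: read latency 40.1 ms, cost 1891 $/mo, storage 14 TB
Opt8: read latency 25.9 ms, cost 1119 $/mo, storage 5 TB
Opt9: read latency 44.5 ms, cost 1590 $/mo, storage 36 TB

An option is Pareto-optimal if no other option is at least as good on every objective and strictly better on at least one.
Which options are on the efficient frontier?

Opt2, Opt3, Opt5

Opt1: dominated by Opt3 (read latency 31.0≤37.1, cost 594≤1210, storage 40≥14).
Opt2: not dominated (best storage).
Opt3: not dominated.
Opt4: dominated by Opt3 (read latency 31.0≤44.0, cost 594≤755, storage 40≥14).
Opt5: not dominated (best read latency).
Opt6: dominated by Opt2 (read latency 29.3≤29.4, cost 1284≤1494, storage 44≥27).
Opt7: dominated by Opt1 (read latency 37.1≤40.1, cost 1210≤1891, storage 14≥14).
Opt8: dominated by Opt5 (read latency 16.9≤25.9, cost 392≤1119, storage 33≥5).
Opt9: dominated by Opt2 (read latency 29.3≤44.5, cost 1284≤1590, storage 44≥36).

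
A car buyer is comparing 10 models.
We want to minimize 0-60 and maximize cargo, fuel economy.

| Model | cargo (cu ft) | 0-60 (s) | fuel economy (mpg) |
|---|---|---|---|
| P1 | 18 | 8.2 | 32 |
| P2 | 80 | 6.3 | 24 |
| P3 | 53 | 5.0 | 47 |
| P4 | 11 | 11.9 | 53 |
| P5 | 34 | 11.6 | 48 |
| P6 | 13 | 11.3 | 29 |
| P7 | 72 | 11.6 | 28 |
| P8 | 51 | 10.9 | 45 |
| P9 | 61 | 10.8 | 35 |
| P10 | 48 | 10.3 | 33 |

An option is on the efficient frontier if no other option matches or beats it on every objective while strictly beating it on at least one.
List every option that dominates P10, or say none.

P3

P3: cargo 53≥48, 0-60 5.0≤10.3, fuel economy 47≥33 — dominates P10.
Others (P1, P2, P4, P5, P6, P7, P8, P9) are each worse than P10 on at least one objective.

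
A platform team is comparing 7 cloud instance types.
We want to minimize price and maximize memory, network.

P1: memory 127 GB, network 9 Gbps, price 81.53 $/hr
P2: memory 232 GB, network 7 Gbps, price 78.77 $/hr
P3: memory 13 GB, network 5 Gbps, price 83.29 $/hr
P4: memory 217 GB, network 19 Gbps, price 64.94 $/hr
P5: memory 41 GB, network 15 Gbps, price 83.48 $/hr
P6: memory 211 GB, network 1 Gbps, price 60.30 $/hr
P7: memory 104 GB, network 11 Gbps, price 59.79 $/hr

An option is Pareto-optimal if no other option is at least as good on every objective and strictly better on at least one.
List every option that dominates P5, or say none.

P4: memory 217≥41, network 19≥15, price 64.94≤83.48 — dominates P5.
Others (P1, P2, P3, P6, P7) are each worse than P5 on at least one objective.

P4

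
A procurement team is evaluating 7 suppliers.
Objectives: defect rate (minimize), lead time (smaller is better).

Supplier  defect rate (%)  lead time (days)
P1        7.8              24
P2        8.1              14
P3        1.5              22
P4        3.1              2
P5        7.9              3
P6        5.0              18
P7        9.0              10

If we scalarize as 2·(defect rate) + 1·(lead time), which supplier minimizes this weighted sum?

P1: 2·7.8 + 1·24 = 39.6
P2: 2·8.1 + 1·14 = 30.2
P3: 2·1.5 + 1·22 = 25.0
P4: 2·3.1 + 1·2 = 8.2
P5: 2·7.9 + 1·3 = 18.8
P6: 2·5.0 + 1·18 = 28.0
P7: 2·9.0 + 1·10 = 28.0
Lowest: P4 at 8.2.

P4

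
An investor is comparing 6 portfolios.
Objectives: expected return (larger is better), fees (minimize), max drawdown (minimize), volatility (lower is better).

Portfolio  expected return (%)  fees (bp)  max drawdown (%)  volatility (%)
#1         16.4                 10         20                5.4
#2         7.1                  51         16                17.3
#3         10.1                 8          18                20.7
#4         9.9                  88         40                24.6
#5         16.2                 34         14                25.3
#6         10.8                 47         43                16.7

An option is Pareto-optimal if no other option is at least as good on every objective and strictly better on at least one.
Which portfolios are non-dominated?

#1: not dominated (best expected return).
#2: not dominated.
#3: not dominated (best fees).
#4: dominated by #1 (expected return 16.4≥9.9, fees 10≤88, max drawdown 20≤40, volatility 5.4≤24.6).
#5: not dominated (best max drawdown).
#6: dominated by #1 (expected return 16.4≥10.8, fees 10≤47, max drawdown 20≤43, volatility 5.4≤16.7).

#1, #2, #3, #5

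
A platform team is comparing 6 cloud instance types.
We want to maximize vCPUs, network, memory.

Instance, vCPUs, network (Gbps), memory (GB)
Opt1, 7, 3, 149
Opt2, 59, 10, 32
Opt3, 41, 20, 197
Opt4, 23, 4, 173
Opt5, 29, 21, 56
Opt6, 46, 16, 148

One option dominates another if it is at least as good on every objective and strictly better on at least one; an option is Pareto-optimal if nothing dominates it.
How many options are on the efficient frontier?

Opt1: dominated by Opt3 (vCPUs 41≥7, network 20≥3, memory 197≥149).
Opt2: not dominated (best vCPUs).
Opt3: not dominated (best memory).
Opt4: dominated by Opt3 (vCPUs 41≥23, network 20≥4, memory 197≥173).
Opt5: not dominated (best network).
Opt6: not dominated.
Pareto-optimal: Opt2, Opt3, Opt5, Opt6 → 4.

4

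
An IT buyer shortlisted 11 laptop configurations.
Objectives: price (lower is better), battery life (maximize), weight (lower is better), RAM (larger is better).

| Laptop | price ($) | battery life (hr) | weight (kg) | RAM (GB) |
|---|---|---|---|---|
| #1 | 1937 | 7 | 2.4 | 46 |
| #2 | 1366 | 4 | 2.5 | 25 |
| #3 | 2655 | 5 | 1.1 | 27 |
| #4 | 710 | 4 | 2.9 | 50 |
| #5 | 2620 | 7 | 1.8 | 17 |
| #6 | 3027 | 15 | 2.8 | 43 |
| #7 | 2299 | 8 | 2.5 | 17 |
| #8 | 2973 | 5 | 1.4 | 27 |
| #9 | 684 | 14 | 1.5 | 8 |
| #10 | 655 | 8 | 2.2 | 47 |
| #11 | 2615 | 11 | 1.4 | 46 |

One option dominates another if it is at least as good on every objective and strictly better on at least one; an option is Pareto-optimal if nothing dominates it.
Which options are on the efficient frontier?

#1: dominated by #10 (price 655≤1937, battery life 8≥7, weight 2.2≤2.4, RAM 47≥46).
#2: dominated by #10 (price 655≤1366, battery life 8≥4, weight 2.2≤2.5, RAM 47≥25).
#3: not dominated (best weight).
#4: not dominated (best RAM).
#5: dominated by #11 (price 2615≤2620, battery life 11≥7, weight 1.4≤1.8, RAM 46≥17).
#6: not dominated (best battery life).
#7: dominated by #10 (price 655≤2299, battery life 8≥8, weight 2.2≤2.5, RAM 47≥17).
#8: dominated by #3 (price 2655≤2973, battery life 5≥5, weight 1.1≤1.4, RAM 27≥27).
#9: not dominated.
#10: not dominated (best price).
#11: not dominated.

#3, #4, #6, #9, #10, #11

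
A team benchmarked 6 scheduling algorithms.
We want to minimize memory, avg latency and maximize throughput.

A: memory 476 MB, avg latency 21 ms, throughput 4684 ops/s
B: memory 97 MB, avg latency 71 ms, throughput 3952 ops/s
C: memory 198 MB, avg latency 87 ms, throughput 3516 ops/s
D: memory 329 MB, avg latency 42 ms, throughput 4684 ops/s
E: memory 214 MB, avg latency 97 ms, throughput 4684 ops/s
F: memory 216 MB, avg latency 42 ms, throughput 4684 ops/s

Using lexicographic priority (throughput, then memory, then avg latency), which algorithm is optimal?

First maximize throughput: best is 4684, kept {A, D, E, F}.
Then minimize memory: best is 214, kept {E}.

E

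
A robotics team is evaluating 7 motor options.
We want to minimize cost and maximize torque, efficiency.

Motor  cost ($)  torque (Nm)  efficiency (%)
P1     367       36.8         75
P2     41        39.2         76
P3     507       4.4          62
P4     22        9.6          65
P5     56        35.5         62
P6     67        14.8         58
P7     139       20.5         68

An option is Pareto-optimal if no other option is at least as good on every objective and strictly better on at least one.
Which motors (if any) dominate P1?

P2

P2: cost 41≤367, torque 39.2≥36.8, efficiency 76≥75 — dominates P1.
Others (P3, P4, P5, P6, P7) are each worse than P1 on at least one objective.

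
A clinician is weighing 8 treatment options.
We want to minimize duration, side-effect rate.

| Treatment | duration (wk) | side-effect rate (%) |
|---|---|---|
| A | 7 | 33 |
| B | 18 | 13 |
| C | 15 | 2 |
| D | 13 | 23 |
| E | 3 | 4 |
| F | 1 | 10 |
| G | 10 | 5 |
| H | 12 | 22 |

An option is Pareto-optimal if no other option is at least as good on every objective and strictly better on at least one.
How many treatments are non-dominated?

A: dominated by E (duration 3≤7, side-effect rate 4≤33).
B: dominated by C (duration 15≤18, side-effect rate 2≤13).
C: not dominated (best side-effect rate).
D: dominated by E (duration 3≤13, side-effect rate 4≤23).
E: not dominated.
F: not dominated (best duration).
G: dominated by E (duration 3≤10, side-effect rate 4≤5).
H: dominated by E (duration 3≤12, side-effect rate 4≤22).
Pareto-optimal: C, E, F → 3.

3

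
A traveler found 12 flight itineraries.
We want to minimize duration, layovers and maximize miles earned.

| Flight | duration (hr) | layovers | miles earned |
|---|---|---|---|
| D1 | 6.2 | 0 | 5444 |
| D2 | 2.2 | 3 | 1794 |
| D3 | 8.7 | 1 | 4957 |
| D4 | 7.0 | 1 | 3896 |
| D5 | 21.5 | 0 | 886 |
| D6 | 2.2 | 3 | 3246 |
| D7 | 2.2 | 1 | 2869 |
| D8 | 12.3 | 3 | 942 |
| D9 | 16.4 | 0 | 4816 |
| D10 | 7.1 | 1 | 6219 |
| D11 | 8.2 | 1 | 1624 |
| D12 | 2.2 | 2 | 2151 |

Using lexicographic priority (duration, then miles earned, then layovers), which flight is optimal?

First minimize duration: best is 2.2, kept {D2, D6, D7, D12}.
Then maximize miles earned: best is 3246, kept {D6}.

D6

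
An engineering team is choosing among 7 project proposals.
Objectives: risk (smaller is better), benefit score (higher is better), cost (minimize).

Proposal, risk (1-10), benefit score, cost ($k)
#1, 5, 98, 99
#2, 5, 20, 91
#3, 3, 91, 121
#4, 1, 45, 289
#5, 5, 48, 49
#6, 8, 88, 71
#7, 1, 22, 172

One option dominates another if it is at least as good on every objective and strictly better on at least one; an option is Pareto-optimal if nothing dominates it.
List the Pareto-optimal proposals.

#1, #3, #4, #5, #6, #7

#1: not dominated (best benefit score).
#2: dominated by #5 (risk 5≤5, benefit score 48≥20, cost 49≤91).
#3: not dominated.
#4: not dominated.
#5: not dominated (best cost).
#6: not dominated.
#7: not dominated.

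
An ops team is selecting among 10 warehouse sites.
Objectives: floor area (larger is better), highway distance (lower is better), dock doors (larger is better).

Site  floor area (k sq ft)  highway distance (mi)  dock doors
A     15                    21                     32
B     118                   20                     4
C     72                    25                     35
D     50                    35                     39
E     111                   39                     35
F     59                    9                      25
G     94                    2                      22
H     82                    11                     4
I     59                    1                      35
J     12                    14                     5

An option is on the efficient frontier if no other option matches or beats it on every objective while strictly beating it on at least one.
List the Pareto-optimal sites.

A: dominated by I (floor area 59≥15, highway distance 1≤21, dock doors 35≥32).
B: not dominated (best floor area).
C: not dominated.
D: not dominated (best dock doors).
E: not dominated.
F: dominated by I (floor area 59≥59, highway distance 1≤9, dock doors 35≥25).
G: not dominated.
H: dominated by G (floor area 94≥82, highway distance 2≤11, dock doors 22≥4).
I: not dominated (best highway distance).
J: dominated by F (floor area 59≥12, highway distance 9≤14, dock doors 25≥5).

B, C, D, E, G, I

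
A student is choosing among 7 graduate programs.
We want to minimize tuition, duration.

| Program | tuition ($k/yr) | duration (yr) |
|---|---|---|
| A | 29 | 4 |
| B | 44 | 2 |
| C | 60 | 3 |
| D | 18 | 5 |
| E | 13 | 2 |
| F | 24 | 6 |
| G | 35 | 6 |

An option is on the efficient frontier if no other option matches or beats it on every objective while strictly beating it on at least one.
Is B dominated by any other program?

Yes

E vs B: tuition 13≤44, duration 2≤2 — E is at least as good on every objective and strictly better on at least one, so E dominates B.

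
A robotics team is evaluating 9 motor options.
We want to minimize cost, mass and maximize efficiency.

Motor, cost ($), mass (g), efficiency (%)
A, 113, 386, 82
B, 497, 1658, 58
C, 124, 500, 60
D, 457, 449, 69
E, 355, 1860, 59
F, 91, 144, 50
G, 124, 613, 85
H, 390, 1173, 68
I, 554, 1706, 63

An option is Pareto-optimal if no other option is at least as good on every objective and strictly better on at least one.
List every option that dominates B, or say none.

A: cost 113≤497, mass 386≤1658, efficiency 82≥58 — dominates B.
C: cost 124≤497, mass 500≤1658, efficiency 60≥58 — dominates B.
D: cost 457≤497, mass 449≤1658, efficiency 69≥58 — dominates B.
G: cost 124≤497, mass 613≤1658, efficiency 85≥58 — dominates B.
H: cost 390≤497, mass 1173≤1658, efficiency 68≥58 — dominates B.
Others (E, F, I) are each worse than B on at least one objective.

A, C, D, G, H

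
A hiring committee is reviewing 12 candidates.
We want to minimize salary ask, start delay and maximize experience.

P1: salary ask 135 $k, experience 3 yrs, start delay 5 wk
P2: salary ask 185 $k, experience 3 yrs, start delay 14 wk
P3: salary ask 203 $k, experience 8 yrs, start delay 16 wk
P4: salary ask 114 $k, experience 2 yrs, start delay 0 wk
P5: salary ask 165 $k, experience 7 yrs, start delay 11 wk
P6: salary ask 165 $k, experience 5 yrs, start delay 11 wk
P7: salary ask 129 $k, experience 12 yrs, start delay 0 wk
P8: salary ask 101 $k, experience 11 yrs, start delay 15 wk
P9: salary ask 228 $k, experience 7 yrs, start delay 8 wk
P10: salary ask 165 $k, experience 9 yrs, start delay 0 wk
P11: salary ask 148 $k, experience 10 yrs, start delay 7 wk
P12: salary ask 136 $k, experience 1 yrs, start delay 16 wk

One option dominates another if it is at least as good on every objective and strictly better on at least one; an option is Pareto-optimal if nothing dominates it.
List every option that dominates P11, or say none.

P7: salary ask 129≤148, experience 12≥10, start delay 0≤7 — dominates P11.
Others (P1, P2, P3, P4, P5, P6, P8, P9, P10, P12) are each worse than P11 on at least one objective.

P7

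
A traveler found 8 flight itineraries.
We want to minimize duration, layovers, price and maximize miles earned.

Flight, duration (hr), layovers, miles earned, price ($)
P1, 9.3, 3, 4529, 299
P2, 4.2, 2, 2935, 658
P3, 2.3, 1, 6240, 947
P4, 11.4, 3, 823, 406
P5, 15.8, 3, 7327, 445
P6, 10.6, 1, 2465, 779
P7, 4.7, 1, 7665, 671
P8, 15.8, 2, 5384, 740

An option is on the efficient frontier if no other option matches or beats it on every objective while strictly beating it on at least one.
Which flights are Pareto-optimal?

P1: not dominated (best price).
P2: not dominated.
P3: not dominated (best duration).
P4: dominated by P1 (duration 9.3≤11.4, layovers 3≤3, miles earned 4529≥823, price 299≤406).
P5: not dominated.
P6: dominated by P7 (duration 4.7≤10.6, layovers 1≤1, miles earned 7665≥2465, price 671≤779).
P7: not dominated (best miles earned).
P8: dominated by P7 (duration 4.7≤15.8, layovers 1≤2, miles earned 7665≥5384, price 671≤740).

P1, P2, P3, P5, P7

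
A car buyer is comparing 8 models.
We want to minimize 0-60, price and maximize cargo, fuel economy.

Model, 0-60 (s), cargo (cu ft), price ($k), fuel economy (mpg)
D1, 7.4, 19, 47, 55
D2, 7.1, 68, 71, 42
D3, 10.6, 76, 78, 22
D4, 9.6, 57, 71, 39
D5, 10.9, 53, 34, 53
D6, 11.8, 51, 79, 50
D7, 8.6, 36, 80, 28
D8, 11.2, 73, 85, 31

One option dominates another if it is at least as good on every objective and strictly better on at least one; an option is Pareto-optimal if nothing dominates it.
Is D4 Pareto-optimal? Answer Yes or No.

No

D2 vs D4: 0-60 7.1≤9.6, cargo 68≥57, price 71≤71, fuel economy 42≥39 — D2 is at least as good on every objective and strictly better on at least one, so D2 dominates D4.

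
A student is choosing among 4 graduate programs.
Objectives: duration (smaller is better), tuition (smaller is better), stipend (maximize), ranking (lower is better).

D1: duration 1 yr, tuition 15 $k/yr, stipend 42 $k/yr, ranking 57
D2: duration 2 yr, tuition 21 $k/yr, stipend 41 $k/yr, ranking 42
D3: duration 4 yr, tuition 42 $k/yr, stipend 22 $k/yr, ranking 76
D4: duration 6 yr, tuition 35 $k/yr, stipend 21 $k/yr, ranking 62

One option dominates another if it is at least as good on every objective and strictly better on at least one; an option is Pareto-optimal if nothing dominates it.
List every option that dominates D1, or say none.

D2: worse on duration (2 vs 1).
D3: worse on duration (4 vs 1).
D4: worse on duration (6 vs 1).
No option dominates D1.

none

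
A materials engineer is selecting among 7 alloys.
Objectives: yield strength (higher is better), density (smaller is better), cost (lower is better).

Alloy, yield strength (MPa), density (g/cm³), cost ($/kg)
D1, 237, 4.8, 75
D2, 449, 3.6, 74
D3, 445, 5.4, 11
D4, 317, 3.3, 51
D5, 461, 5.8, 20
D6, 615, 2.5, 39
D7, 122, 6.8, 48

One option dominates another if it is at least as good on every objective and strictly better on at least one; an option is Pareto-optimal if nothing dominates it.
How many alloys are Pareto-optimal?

3

D1: dominated by D2 (yield strength 449≥237, density 3.6≤4.8, cost 74≤75).
D2: dominated by D6 (yield strength 615≥449, density 2.5≤3.6, cost 39≤74).
D3: not dominated (best cost).
D4: dominated by D6 (yield strength 615≥317, density 2.5≤3.3, cost 39≤51).
D5: not dominated.
D6: not dominated (best yield strength).
D7: dominated by D3 (yield strength 445≥122, density 5.4≤6.8, cost 11≤48).
Pareto-optimal: D3, D5, D6 → 3.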